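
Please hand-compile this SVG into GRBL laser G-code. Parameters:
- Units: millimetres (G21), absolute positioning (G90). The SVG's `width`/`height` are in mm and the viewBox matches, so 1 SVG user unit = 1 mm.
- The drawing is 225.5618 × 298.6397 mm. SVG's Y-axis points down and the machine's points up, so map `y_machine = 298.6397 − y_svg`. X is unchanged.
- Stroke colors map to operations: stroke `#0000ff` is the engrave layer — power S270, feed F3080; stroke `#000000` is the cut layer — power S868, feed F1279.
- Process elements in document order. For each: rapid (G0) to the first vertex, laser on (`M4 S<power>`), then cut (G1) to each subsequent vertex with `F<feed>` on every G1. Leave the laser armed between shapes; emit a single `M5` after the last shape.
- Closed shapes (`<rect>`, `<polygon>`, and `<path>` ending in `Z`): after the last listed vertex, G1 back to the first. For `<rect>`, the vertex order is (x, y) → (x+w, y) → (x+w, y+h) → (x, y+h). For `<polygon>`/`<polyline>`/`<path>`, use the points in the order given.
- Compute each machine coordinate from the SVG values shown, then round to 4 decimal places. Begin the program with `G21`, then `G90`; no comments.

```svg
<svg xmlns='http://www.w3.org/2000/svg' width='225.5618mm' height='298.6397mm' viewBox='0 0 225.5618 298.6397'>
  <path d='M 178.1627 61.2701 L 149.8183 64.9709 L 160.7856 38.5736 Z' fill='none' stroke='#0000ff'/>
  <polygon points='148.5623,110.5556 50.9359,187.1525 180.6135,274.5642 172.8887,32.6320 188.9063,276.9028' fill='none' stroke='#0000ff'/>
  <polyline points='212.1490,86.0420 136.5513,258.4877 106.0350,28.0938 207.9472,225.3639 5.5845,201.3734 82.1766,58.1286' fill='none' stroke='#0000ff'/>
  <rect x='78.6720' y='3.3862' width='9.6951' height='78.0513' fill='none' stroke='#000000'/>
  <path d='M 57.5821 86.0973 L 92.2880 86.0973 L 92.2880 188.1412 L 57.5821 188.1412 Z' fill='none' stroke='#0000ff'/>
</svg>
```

G21
G90
G0 X178.1627 Y237.3696
M4 S270
G1 X149.8183 Y233.6688 F3080
G1 X160.7856 Y260.0661 F3080
G1 X178.1627 Y237.3696 F3080
G0 X148.5623 Y188.0841
M4 S270
G1 X50.9359 Y111.4872 F3080
G1 X180.6135 Y24.0755 F3080
G1 X172.8887 Y266.0077 F3080
G1 X188.9063 Y21.7369 F3080
G1 X148.5623 Y188.0841 F3080
G0 X212.1490 Y212.5977
M4 S270
G1 X136.5513 Y40.1520 F3080
G1 X106.0350 Y270.5459 F3080
G1 X207.9472 Y73.2758 F3080
G1 X5.5845 Y97.2663 F3080
G1 X82.1766 Y240.5111 F3080
G0 X78.6720 Y295.2535
M4 S868
G1 X88.3671 Y295.2535 F1279
G1 X88.3671 Y217.2022 F1279
G1 X78.6720 Y217.2022 F1279
G1 X78.6720 Y295.2535 F1279
G0 X57.5821 Y212.5424
M4 S270
G1 X92.2880 Y212.5424 F3080
G1 X92.2880 Y110.4985 F3080
G1 X57.5821 Y110.4985 F3080
G1 X57.5821 Y212.5424 F3080
M5

Since the viewBox matches the mm dimensions, user units are millimetres directly. The only transform is the Y-flip y_m = 298.6397 − y_svg.

Shape 1 is a regular polygon drawn with `<path>`. Its stroke #0000ff means engrave at S270, F3080. After flipping Y the toolpath is (178.1627,237.3696) → (149.8183,233.6688) → (160.7856,260.0661) → (178.1627,237.3696), returning to the start.

Shape 2 is a closed polygon drawn with `<polygon>`. Its stroke #0000ff means engrave at S270, F3080. After flipping Y the toolpath is (148.5623,188.0841) → (50.9359,111.4872) → (180.6135,24.0755) → (172.8887,266.0077) → (188.9063,21.7369) → (148.5623,188.0841), returning to the start.

Shape 3 is a open polyline drawn with `<polyline>`. Its stroke #0000ff means engrave at S270, F3080. After flipping Y the toolpath is (212.1490,212.5977) → (136.5513,40.1520) → (106.0350,270.5459) → (207.9472,73.2758) → (5.5845,97.2663) → (82.1766,240.5111).

Shape 4 is a rectangle drawn with `<rect>`. Its stroke #000000 means cut at S868, F1279. After flipping Y the toolpath is (78.6720,295.2535) → (88.3671,295.2535) → (88.3671,217.2022) → (78.6720,217.2022) → (78.6720,295.2535), returning to the start.

Shape 5 is a rectangle drawn with `<path>`. Its stroke #0000ff means engrave at S270, F3080. After flipping Y the toolpath is (57.5821,212.5424) → (92.2880,212.5424) → (92.2880,110.4985) → (57.5821,110.4985) → (57.5821,212.5424), returning to the start.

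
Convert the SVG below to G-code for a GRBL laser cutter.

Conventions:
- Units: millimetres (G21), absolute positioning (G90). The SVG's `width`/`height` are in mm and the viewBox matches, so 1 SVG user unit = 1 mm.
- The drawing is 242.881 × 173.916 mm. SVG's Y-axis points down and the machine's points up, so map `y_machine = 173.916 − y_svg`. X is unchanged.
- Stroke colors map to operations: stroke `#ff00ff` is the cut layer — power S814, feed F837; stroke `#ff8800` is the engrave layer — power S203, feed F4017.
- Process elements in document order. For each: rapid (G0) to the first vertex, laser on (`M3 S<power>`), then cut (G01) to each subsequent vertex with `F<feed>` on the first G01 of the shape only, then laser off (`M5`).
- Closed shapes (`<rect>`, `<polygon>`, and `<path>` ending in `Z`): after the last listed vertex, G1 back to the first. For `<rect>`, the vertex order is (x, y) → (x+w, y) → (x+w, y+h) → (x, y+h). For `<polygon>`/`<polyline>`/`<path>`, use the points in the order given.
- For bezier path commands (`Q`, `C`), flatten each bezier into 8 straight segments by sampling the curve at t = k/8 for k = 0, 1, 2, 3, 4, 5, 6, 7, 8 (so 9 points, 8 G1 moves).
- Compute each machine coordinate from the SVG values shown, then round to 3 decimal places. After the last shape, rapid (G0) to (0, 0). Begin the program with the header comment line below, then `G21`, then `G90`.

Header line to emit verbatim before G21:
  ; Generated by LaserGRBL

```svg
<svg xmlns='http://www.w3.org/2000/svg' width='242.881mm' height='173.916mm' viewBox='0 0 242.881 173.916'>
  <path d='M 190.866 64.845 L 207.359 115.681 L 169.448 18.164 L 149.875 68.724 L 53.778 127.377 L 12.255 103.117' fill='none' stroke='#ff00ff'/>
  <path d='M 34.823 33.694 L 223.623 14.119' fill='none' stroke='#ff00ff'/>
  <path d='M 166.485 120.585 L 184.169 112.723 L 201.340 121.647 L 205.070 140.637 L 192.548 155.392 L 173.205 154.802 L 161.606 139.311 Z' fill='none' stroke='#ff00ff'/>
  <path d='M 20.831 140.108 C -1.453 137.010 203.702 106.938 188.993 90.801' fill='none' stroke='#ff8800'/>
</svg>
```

; Generated by LaserGRBL
G21
G90
G0 X190.866 Y109.071
M3 S814
G01 X207.359 Y58.235 F837
G01 X169.448 Y155.752
G01 X149.875 Y105.192
G01 X53.778 Y46.539
G01 X12.255 Y70.799
M5
G0 X34.823 Y140.222
M3 S814
G01 X223.623 Y159.797 F837
M5
G0 X166.485 Y53.331
M3 S814
G01 X184.169 Y61.193 F837
G01 X201.340 Y52.269
G01 X205.070 Y33.279
G01 X192.548 Y18.524
G01 X173.205 Y19.114
G01 X161.606 Y34.605
G01 X166.485 Y53.331
M5
G0 X20.831 Y33.808
M3 S203
G01 X22.262 Y36.154 F4017
G01 X39.774 Y40.550
G01 X68.124 Y46.516
G01 X102.071 Y53.572
G01 X136.374 Y61.239
G01 X165.789 Y69.039
G01 X185.076 Y76.490
G01 X188.993 Y83.115
M5
G0 X0.000 Y0.000

Since the viewBox matches the mm dimensions, user units are millimetres directly. The only transform is the Y-flip y_m = 173.916 − y_svg.

Shape 1 is a open polyline drawn with `<path>`. Its stroke #ff00ff means cut at S814, F837. After flipping Y the toolpath is (190.866,109.071) → (207.359,58.235) → (169.448,155.752) → (149.875,105.192) → (53.778,46.539) → (12.255,70.799).

Shape 2 is a line segment drawn with `<path>`. Its stroke #ff00ff means cut at S814, F837. After flipping Y the toolpath is (34.823,140.222) → (223.623,159.797).

Shape 3 is a regular polygon drawn with `<path>`. Its stroke #ff00ff means cut at S814, F837. After flipping Y the toolpath is (166.485,53.331) → (184.169,61.193) → (201.340,52.269) → (205.070,33.279) → (192.548,18.524) → (173.205,19.114) → (161.606,34.605) → (166.485,53.331), returning to the start.

Shape 4 is a cubic bezier drawn with `<path>`. Its stroke #ff8800 means engrave at S203, F4017. After flipping Y the toolpath is (20.831,33.808) → (22.262,36.154) → (39.774,40.550) → (68.124,46.516) → (102.071,53.572) → (136.374,61.239) → (165.789,69.039) → (185.076,76.490) → (188.993,83.115).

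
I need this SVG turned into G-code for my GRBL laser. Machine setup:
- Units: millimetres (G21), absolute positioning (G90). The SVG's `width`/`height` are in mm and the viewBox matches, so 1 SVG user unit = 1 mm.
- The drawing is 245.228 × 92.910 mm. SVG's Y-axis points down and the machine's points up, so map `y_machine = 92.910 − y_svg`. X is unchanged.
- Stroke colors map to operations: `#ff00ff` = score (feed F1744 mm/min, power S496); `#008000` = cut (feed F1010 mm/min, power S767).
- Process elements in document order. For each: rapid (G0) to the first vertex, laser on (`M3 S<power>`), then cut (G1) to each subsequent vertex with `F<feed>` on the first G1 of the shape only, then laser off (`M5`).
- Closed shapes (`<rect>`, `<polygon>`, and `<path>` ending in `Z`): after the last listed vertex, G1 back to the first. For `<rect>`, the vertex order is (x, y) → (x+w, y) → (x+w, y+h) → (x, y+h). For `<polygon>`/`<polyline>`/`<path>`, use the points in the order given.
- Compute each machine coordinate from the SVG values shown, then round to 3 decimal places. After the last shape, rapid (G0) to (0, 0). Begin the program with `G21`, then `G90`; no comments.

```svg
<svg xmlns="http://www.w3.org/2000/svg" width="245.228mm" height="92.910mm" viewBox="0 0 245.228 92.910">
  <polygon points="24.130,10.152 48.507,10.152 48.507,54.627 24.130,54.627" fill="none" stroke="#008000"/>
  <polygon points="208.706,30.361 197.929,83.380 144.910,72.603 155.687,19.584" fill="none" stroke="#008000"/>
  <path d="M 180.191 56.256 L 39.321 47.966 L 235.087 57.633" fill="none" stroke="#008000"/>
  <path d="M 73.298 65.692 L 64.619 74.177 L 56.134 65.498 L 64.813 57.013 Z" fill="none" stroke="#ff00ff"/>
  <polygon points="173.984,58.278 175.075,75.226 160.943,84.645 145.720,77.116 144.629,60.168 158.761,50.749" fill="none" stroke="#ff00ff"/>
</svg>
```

G21
G90
G0 X24.130 Y82.758
M3 S767
G1 X48.507 Y82.758 F1010
G1 X48.507 Y38.283
G1 X24.130 Y38.283
G1 X24.130 Y82.758
M5
G0 X208.706 Y62.549
M3 S767
G1 X197.929 Y9.530 F1010
G1 X144.910 Y20.307
G1 X155.687 Y73.326
G1 X208.706 Y62.549
M5
G0 X180.191 Y36.654
M3 S767
G1 X39.321 Y44.944 F1010
G1 X235.087 Y35.277
M5
G0 X73.298 Y27.218
M3 S496
G1 X64.619 Y18.733 F1744
G1 X56.134 Y27.412
G1 X64.813 Y35.897
G1 X73.298 Y27.218
M5
G0 X173.984 Y34.632
M3 S496
G1 X175.075 Y17.684 F1744
G1 X160.943 Y8.265
G1 X145.720 Y15.794
G1 X144.629 Y32.742
G1 X158.761 Y42.161
G1 X173.984 Y34.632
M5
G0 X0.000 Y0.000

viewBox `0 0 245.228 92.910` with mm width/height → 1 unit = 1 mm. Flip: y_m = 92.910 − y_svg.

**Shape 1** — `<polygon>` rectangle, stroke `#008000` → cut (S767, F1010). Machine vertices: (24.130,82.758) → (48.507,82.758) → (48.507,38.283) → (24.130,38.283) → (24.130,82.758). Closed: final G1 returns to the first vertex.

**Shape 2** — `<polygon>` regular polygon, stroke `#008000` → cut (S767, F1010). Machine vertices: (208.706,62.549) → (197.929,9.530) → (144.910,20.307) → (155.687,73.326) → (208.706,62.549). Closed: final G1 returns to the first vertex.

**Shape 3** — `<path>` open polyline, stroke `#008000` → cut (S767, F1010). Machine vertices: (180.191,36.654) → (39.321,44.944) → (235.087,35.277). Open path.

**Shape 4** — `<path>` regular polygon, stroke `#ff00ff` → score (S496, F1744). Machine vertices: (73.298,27.218) → (64.619,18.733) → (56.134,27.412) → (64.813,35.897) → (73.298,27.218). Closed: final G1 returns to the first vertex.

**Shape 5** — `<polygon>` regular polygon, stroke `#ff00ff` → score (S496, F1744). Machine vertices: (173.984,34.632) → (175.075,17.684) → (160.943,8.265) → (145.720,15.794) → (144.629,32.742) → (158.761,42.161) → (173.984,34.632). Closed: final G1 returns to the first vertex.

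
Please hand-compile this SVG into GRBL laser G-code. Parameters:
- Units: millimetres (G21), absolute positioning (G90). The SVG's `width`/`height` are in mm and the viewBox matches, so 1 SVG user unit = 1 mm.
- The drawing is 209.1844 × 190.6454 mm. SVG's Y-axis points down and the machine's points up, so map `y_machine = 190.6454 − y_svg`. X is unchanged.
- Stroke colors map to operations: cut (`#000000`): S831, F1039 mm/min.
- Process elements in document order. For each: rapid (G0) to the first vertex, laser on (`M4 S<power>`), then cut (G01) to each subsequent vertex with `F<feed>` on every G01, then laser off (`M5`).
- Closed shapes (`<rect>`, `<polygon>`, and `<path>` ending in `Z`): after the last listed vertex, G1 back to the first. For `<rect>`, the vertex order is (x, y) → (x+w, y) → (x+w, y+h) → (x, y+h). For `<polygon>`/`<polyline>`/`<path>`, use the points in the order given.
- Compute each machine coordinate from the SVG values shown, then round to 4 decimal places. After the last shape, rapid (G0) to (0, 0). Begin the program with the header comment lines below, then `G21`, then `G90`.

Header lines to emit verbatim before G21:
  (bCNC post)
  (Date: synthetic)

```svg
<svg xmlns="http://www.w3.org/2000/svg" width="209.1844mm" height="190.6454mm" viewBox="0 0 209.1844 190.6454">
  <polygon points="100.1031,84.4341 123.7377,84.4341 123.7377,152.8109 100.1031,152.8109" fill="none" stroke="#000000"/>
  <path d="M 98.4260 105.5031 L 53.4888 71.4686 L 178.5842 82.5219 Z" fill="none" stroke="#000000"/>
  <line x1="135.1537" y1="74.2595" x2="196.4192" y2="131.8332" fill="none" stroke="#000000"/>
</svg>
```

Since the viewBox matches the mm dimensions, user units are millimetres directly. The only transform is the Y-flip y_m = 190.6454 − y_svg.

Shape 1 is a rectangle drawn with `<polygon>`. Its stroke #000000 means cut at S831, F1039. After flipping Y the toolpath is (100.1031,106.2113) → (123.7377,106.2113) → (123.7377,37.8345) → (100.1031,37.8345) → (100.1031,106.2113), returning to the start.

Shape 2 is a closed polygon drawn with `<path>`. Its stroke #000000 means cut at S831, F1039. After flipping Y the toolpath is (98.4260,85.1423) → (53.4888,119.1768) → (178.5842,108.1235) → (98.4260,85.1423), returning to the start.

Shape 3 is a line segment drawn with `<line>`. Its stroke #000000 means cut at S831, F1039. After flipping Y the toolpath is (135.1537,116.3859) → (196.4192,58.8122).

(bCNC post)
(Date: synthetic)
G21
G90
G0 X100.1031 Y106.2113
M4 S831
G01 X123.7377 Y106.2113 F1039
G01 X123.7377 Y37.8345 F1039
G01 X100.1031 Y37.8345 F1039
G01 X100.1031 Y106.2113 F1039
M5
G0 X98.4260 Y85.1423
M4 S831
G01 X53.4888 Y119.1768 F1039
G01 X178.5842 Y108.1235 F1039
G01 X98.4260 Y85.1423 F1039
M5
G0 X135.1537 Y116.3859
M4 S831
G01 X196.4192 Y58.8122 F1039
M5
G0 X0.0000 Y0.0000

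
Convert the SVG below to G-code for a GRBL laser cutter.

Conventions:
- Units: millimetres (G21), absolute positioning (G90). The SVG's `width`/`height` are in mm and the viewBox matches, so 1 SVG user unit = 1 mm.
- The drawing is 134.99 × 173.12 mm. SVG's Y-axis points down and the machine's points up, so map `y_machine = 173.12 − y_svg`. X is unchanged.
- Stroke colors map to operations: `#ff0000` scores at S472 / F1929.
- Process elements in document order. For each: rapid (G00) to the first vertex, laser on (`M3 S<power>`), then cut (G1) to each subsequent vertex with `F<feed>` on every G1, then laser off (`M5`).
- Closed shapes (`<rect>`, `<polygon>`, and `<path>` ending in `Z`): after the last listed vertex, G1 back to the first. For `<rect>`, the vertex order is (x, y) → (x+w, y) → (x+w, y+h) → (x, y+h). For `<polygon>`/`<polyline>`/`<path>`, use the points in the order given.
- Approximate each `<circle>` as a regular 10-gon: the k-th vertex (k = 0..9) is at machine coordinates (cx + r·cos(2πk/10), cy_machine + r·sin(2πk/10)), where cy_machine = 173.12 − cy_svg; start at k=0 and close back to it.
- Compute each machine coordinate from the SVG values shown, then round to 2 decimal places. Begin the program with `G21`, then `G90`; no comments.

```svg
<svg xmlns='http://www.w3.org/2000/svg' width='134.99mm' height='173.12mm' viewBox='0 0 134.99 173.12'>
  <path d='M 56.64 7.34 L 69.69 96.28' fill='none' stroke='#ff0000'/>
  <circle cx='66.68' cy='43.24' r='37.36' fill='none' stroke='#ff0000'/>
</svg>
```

viewBox `0 0 134.99 173.12` with mm width/height → 1 unit = 1 mm. Flip: y_m = 173.12 − y_svg.

**Shape 1** — `<path>` line segment, stroke `#ff0000` → score (S472, F1929). Machine vertices: (56.64,165.78) → (69.69,76.84). Open path.

**Shape 2** — `<circle>` circle, stroke `#ff0000` → score (S472, F1929). Machine vertices: (104.04,129.88) → (96.90,151.84) → (78.22,165.41) → (55.14,165.41) → (36.46,151.84) → (29.32,129.88) → (36.46,107.92) → (55.14,94.35) → (78.22,94.35) → (96.90,107.92) → (104.04,129.88). Closed: final G1 returns to the first vertex.

G21
G90
G00 X56.64 Y165.78
M3 S472
G1 X69.69 Y76.84 F1929
M5
G00 X104.04 Y129.88
M3 S472
G1 X96.90 Y151.84 F1929
G1 X78.22 Y165.41 F1929
G1 X55.14 Y165.41 F1929
G1 X36.46 Y151.84 F1929
G1 X29.32 Y129.88 F1929
G1 X36.46 Y107.92 F1929
G1 X55.14 Y94.35 F1929
G1 X78.22 Y94.35 F1929
G1 X96.90 Y107.92 F1929
G1 X104.04 Y129.88 F1929
M5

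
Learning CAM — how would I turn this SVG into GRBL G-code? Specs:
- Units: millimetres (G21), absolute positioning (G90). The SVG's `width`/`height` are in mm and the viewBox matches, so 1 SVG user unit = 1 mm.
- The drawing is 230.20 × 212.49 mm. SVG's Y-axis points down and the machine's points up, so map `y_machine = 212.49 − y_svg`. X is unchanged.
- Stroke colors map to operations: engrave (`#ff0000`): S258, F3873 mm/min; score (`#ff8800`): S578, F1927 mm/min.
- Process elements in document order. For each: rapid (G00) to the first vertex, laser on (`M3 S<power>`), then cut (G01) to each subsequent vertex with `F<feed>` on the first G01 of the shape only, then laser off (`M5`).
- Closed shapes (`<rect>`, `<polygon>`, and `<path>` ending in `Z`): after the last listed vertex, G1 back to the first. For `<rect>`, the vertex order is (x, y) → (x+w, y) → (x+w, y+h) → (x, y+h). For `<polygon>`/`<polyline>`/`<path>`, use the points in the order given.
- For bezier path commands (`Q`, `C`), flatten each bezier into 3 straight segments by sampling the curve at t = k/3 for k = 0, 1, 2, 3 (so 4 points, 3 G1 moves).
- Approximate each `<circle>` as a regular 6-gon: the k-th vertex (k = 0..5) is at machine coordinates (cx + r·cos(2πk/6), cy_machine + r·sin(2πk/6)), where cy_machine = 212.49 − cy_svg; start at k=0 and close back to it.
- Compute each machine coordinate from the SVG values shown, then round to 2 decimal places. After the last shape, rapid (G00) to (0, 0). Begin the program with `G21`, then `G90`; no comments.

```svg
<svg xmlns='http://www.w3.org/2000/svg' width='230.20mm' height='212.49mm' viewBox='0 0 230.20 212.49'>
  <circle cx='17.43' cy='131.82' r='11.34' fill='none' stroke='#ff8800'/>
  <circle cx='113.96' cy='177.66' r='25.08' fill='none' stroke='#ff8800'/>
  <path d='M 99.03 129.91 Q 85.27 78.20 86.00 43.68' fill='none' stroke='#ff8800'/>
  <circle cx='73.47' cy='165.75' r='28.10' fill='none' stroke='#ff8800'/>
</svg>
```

viewBox `0 0 230.20 212.49` with mm width/height → 1 unit = 1 mm. Flip: y_m = 212.49 − y_svg.

**Shape 1** — `<circle>` circle, stroke `#ff8800` → score (S578, F1927). Machine vertices: (28.77,80.67) → (23.10,90.49) → (11.76,90.49) → (6.09,80.67) → (11.76,70.85) → (23.10,70.85) → (28.77,80.67). Closed: final G1 returns to the first vertex.

**Shape 2** — `<circle>` circle, stroke `#ff8800` → score (S578, F1927). Machine vertices: (139.04,34.83) → (126.50,56.55) → (101.42,56.55) → (88.88,34.83) → (101.42,13.11) → (126.50,13.11) → (139.04,34.83). Closed: final G1 returns to the first vertex.

**Shape 3** — `<path>` quadratic bezier, stroke `#ff8800` → score (S578, F1927). Control points (SVG): P0=(99.03,129.91), P1=(85.27,78.20), P2=(86.00,43.68); sampled at t=k/3. Machine vertices: (99.03,82.58) → (91.47,115.14) → (87.12,143.89) → (86.00,168.81). Open path.

**Shape 4** — `<circle>` circle, stroke `#ff8800` → score (S578, F1927). Machine vertices: (101.57,46.74) → (87.52,71.08) → (59.42,71.08) → (45.37,46.74) → (59.42,22.40) → (87.52,22.40) → (101.57,46.74). Closed: final G1 returns to the first vertex.

G21
G90
G00 X28.77 Y80.67
M3 S578
G01 X23.10 Y90.49 F1927
G01 X11.76 Y90.49
G01 X6.09 Y80.67
G01 X11.76 Y70.85
G01 X23.10 Y70.85
G01 X28.77 Y80.67
M5
G00 X139.04 Y34.83
M3 S578
G01 X126.50 Y56.55 F1927
G01 X101.42 Y56.55
G01 X88.88 Y34.83
G01 X101.42 Y13.11
G01 X126.50 Y13.11
G01 X139.04 Y34.83
M5
G00 X99.03 Y82.58
M3 S578
G01 X91.47 Y115.14 F1927
G01 X87.12 Y143.89
G01 X86.00 Y168.81
M5
G00 X101.57 Y46.74
M3 S578
G01 X87.52 Y71.08 F1927
G01 X59.42 Y71.08
G01 X45.37 Y46.74
G01 X59.42 Y22.40
G01 X87.52 Y22.40
G01 X101.57 Y46.74
M5
G00 X0.00 Y0.00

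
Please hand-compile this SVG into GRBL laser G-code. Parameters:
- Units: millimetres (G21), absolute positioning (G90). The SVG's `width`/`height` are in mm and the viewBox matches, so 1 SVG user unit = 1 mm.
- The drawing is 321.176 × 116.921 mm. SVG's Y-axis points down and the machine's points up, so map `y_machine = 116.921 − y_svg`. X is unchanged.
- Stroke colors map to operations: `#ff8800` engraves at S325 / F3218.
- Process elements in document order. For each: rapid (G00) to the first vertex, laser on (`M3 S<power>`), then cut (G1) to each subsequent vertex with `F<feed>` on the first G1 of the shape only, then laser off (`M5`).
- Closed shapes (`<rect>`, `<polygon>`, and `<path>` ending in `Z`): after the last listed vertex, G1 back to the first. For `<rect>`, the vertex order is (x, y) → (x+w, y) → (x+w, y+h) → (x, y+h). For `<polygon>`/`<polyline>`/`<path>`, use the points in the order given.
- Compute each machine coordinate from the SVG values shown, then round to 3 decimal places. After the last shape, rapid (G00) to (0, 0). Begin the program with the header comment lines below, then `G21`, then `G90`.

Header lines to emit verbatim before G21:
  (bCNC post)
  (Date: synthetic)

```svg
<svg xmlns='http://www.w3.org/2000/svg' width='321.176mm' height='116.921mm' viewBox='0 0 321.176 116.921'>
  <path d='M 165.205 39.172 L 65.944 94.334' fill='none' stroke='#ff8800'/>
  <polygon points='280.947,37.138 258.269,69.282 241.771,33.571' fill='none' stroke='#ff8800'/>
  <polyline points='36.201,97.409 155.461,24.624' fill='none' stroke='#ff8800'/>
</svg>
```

1 u = 1 mm; y_m = 116.921 − y.

[1] `<path>` line segment, #ff8800→engrave S325 F3218: (165.205,77.749) → (65.944,22.587)

[2] `<polygon>` regular polygon, #ff8800→engrave S325 F3218: (280.947,79.783) → (258.269,47.639) → (241.771,83.350) → (280.947,79.783) (closed)

[3] `<polyline>` line segment, #ff8800→engrave S325 F3218: (36.201,19.512) → (155.461,92.297)

(bCNC post)
(Date: synthetic)
G21
G90
G00 X165.205 Y77.749
M3 S325
G1 X65.944 Y22.587 F3218
M5
G00 X280.947 Y79.783
M3 S325
G1 X258.269 Y47.639 F3218
G1 X241.771 Y83.350
G1 X280.947 Y79.783
M5
G00 X36.201 Y19.512
M3 S325
G1 X155.461 Y92.297 F3218
M5
G00 X0.000 Y0.000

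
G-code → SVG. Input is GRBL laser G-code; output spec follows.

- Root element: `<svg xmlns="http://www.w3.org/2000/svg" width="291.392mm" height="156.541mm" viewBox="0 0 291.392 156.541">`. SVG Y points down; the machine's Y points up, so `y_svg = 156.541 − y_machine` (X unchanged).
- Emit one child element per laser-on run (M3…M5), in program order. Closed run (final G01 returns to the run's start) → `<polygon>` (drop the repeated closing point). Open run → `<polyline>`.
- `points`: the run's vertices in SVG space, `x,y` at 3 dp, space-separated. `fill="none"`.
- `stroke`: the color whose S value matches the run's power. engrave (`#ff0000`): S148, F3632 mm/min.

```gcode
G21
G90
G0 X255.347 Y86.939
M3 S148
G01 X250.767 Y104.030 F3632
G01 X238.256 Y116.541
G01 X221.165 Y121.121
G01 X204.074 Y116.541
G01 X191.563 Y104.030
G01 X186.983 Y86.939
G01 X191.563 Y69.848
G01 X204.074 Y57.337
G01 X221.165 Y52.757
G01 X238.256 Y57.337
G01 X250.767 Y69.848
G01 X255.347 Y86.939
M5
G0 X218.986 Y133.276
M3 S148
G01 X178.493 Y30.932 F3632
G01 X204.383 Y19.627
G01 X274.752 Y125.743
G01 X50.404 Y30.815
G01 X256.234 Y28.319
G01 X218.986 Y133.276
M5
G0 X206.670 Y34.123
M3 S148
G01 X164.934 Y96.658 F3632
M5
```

y_svg = 156.541 − y_m. Every run uses S148, so all elements get stroke `#ff0000` (engrave).

[1] closed run; points: 255.347,69.602 250.767,52.511 238.256,40.000 221.165,35.420 204.074,40.000 191.563,52.511 186.983,69.602 191.563,86.693 204.074,99.204 221.165,103.784 238.256,99.204 250.767,86.693

[2] closed run; points: 218.986,23.265 178.493,125.609 204.383,136.914 274.752,30.798 50.404,125.726 256.234,128.222

[3] open run; points: 206.670,122.418 164.934,59.883

<svg xmlns="http://www.w3.org/2000/svg" width="291.392mm" height="156.541mm" viewBox="0 0 291.392 156.541">
  <polygon points="255.347,69.602 250.767,52.511 238.256,40.000 221.165,35.420 204.074,40.000 191.563,52.511 186.983,69.602 191.563,86.693 204.074,99.204 221.165,103.784 238.256,99.204 250.767,86.693" fill="none" stroke="#ff0000"/>
  <polygon points="218.986,23.265 178.493,125.609 204.383,136.914 274.752,30.798 50.404,125.726 256.234,128.222" fill="none" stroke="#ff0000"/>
  <polyline points="206.670,122.418 164.934,59.883" fill="none" stroke="#ff0000"/>
</svg>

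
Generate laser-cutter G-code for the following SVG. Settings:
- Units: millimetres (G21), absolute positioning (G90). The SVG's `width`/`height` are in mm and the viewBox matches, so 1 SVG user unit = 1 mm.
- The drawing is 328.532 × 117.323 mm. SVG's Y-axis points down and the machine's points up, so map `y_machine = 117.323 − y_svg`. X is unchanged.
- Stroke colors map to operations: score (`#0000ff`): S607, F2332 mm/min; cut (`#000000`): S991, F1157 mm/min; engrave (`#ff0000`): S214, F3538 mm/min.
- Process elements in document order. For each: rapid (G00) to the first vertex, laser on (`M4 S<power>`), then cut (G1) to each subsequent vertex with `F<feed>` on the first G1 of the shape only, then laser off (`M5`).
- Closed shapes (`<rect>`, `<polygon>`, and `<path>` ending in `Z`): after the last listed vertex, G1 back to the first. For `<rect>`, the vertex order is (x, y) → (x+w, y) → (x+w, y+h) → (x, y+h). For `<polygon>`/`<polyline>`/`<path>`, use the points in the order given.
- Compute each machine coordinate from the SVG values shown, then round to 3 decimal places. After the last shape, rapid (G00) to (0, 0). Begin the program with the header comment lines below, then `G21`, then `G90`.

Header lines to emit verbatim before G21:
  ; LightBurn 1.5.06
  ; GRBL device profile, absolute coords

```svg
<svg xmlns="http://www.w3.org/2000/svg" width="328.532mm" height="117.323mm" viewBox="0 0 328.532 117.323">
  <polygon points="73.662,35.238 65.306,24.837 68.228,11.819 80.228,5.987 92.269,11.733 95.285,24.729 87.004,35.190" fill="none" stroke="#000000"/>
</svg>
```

; LightBurn 1.5.06
; GRBL device profile, absolute coords
G21
G90
G00 X73.662 Y82.085
M4 S991
G1 X65.306 Y92.486 F1157
G1 X68.228 Y105.504
G1 X80.228 Y111.336
G1 X92.269 Y105.590
G1 X95.285 Y92.594
G1 X87.004 Y82.133
G1 X73.662 Y82.085
M5
G00 X0.000 Y0.000

viewBox `0 0 328.532 117.323` with mm width/height → 1 unit = 1 mm. Flip: y_m = 117.323 − y_svg.

**Shape 1** — `<polygon>` regular polygon, stroke `#000000` → cut (S991, F1157). Machine vertices: (73.662,82.085) → (65.306,92.486) → (68.228,105.504) → (80.228,111.336) → (92.269,105.590) → (95.285,92.594) → (87.004,82.133) → (73.662,82.085). Closed: final G1 returns to the first vertex.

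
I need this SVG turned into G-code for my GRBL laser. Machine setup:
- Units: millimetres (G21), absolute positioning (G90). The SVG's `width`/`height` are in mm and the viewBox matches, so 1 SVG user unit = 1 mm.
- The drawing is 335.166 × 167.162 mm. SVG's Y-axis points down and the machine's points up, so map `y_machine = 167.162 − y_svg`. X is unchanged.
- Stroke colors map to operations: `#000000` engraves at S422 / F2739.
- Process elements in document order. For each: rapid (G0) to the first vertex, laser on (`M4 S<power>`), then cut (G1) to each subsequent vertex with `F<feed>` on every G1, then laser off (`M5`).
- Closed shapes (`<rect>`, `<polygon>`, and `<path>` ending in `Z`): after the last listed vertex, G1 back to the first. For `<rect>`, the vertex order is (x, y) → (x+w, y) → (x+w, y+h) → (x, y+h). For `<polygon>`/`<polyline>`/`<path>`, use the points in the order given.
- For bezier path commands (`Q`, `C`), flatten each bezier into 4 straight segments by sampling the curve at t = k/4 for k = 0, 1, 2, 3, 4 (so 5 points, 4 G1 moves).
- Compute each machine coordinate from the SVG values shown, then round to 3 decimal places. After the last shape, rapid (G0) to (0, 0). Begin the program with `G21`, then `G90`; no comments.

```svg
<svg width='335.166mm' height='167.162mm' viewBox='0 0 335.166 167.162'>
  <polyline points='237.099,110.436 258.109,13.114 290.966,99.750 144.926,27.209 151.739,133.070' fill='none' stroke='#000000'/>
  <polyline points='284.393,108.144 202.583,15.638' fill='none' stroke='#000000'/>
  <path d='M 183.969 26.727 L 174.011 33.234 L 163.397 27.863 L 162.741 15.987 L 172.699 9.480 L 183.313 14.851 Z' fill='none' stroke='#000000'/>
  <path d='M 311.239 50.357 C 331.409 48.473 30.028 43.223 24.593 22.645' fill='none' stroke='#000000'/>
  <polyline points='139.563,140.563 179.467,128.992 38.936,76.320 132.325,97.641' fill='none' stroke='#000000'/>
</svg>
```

Since the viewBox matches the mm dimensions, user units are millimetres directly. The only transform is the Y-flip y_m = 167.162 − y_svg.

Shape 1 is a open polyline drawn with `<polyline>`. Its stroke #000000 means engrave at S422, F2739. After flipping Y the toolpath is (237.099,56.726) → (258.109,154.048) → (290.966,67.412) → (144.926,139.953) → (151.739,34.092).

Shape 2 is a line segment drawn with `<polyline>`. Its stroke #000000 means engrave at S422, F2739. After flipping Y the toolpath is (284.393,59.018) → (202.583,151.524).

Shape 3 is a regular polygon drawn with `<path>`. Its stroke #000000 means engrave at S422, F2739. After flipping Y the toolpath is (183.969,140.435) → (174.011,133.928) → (163.397,139.299) → (162.741,151.175) → (172.699,157.682) → (183.313,152.311) → (183.969,140.435), returning to the start.

Shape 4 is a cubic bezier drawn with `<path>`. Its stroke #000000 means engrave at S422, F2739. After flipping Y the toolpath is (311.239,116.805) → (275.724,119.036) → (177.518,123.651) → (74.511,131.771) → (24.593,144.517).

Shape 5 is a open polyline drawn with `<polyline>`. Its stroke #000000 means engrave at S422, F2739. After flipping Y the toolpath is (139.563,26.599) → (179.467,38.170) → (38.936,90.842) → (132.325,69.521).

G21
G90
G0 X237.099 Y56.726
M4 S422
G1 X258.109 Y154.048 F2739
G1 X290.966 Y67.412 F2739
G1 X144.926 Y139.953 F2739
G1 X151.739 Y34.092 F2739
M5
G0 X284.393 Y59.018
M4 S422
G1 X202.583 Y151.524 F2739
M5
G0 X183.969 Y140.435
M4 S422
G1 X174.011 Y133.928 F2739
G1 X163.397 Y139.299 F2739
G1 X162.741 Y151.175 F2739
G1 X172.699 Y157.682 F2739
G1 X183.313 Y152.311 F2739
G1 X183.969 Y140.435 F2739
M5
G0 X311.239 Y116.805
M4 S422
G1 X275.724 Y119.036 F2739
G1 X177.518 Y123.651 F2739
G1 X74.511 Y131.771 F2739
G1 X24.593 Y144.517 F2739
M5
G0 X139.563 Y26.599
M4 S422
G1 X179.467 Y38.170 F2739
G1 X38.936 Y90.842 F2739
G1 X132.325 Y69.521 F2739
M5
G0 X0.000 Y0.000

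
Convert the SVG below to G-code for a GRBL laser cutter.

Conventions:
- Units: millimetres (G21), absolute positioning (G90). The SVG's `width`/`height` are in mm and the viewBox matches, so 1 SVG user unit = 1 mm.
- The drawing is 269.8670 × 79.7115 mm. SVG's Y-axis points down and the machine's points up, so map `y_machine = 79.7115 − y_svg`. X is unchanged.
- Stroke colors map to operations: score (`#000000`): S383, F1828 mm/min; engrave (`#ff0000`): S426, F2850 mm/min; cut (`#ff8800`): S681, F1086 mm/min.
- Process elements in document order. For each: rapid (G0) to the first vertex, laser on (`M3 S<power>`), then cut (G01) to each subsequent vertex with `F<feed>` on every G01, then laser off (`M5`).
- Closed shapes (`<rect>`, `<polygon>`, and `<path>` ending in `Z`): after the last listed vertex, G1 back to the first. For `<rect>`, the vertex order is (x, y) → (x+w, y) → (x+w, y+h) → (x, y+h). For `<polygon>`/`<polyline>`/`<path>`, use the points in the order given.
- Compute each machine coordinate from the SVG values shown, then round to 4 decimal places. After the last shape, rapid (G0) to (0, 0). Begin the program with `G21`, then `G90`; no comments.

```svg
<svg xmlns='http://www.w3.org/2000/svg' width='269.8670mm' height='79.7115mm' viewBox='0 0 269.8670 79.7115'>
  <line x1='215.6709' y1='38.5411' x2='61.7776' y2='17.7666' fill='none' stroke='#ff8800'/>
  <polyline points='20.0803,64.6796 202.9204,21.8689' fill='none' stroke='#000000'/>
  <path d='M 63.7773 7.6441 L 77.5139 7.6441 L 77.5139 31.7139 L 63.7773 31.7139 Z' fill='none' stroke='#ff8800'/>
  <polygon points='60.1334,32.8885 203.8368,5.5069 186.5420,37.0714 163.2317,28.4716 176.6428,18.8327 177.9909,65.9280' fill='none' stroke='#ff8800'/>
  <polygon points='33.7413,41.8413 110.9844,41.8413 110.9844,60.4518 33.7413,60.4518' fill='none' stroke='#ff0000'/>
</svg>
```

Since the viewBox matches the mm dimensions, user units are millimetres directly. The only transform is the Y-flip y_m = 79.7115 − y_svg.

Shape 1 is a line segment drawn with `<line>`. Its stroke #ff8800 means cut at S681, F1086. After flipping Y the toolpath is (215.6709,41.1704) → (61.7776,61.9449).

Shape 2 is a line segment drawn with `<polyline>`. Its stroke #000000 means score at S383, F1828. After flipping Y the toolpath is (20.0803,15.0319) → (202.9204,57.8426).

Shape 3 is a rectangle drawn with `<path>`. Its stroke #ff8800 means cut at S681, F1086. After flipping Y the toolpath is (63.7773,72.0674) → (77.5139,72.0674) → (77.5139,47.9976) → (63.7773,47.9976) → (63.7773,72.0674), returning to the start.

Shape 4 is a closed polygon drawn with `<polygon>`. Its stroke #ff8800 means cut at S681, F1086. After flipping Y the toolpath is (60.1334,46.8230) → (203.8368,74.2046) → (186.5420,42.6401) → (163.2317,51.2399) → (176.6428,60.8788) → (177.9909,13.7835) → (60.1334,46.8230), returning to the start.

Shape 5 is a rectangle drawn with `<polygon>`. Its stroke #ff0000 means engrave at S426, F2850. After flipping Y the toolpath is (33.7413,37.8702) → (110.9844,37.8702) → (110.9844,19.2597) → (33.7413,19.2597) → (33.7413,37.8702), returning to the start.

G21
G90
G0 X215.6709 Y41.1704
M3 S681
G01 X61.7776 Y61.9449 F1086
M5
G0 X20.0803 Y15.0319
M3 S383
G01 X202.9204 Y57.8426 F1828
M5
G0 X63.7773 Y72.0674
M3 S681
G01 X77.5139 Y72.0674 F1086
G01 X77.5139 Y47.9976 F1086
G01 X63.7773 Y47.9976 F1086
G01 X63.7773 Y72.0674 F1086
M5
G0 X60.1334 Y46.8230
M3 S681
G01 X203.8368 Y74.2046 F1086
G01 X186.5420 Y42.6401 F1086
G01 X163.2317 Y51.2399 F1086
G01 X176.6428 Y60.8788 F1086
G01 X177.9909 Y13.7835 F1086
G01 X60.1334 Y46.8230 F1086
M5
G0 X33.7413 Y37.8702
M3 S426
G01 X110.9844 Y37.8702 F2850
G01 X110.9844 Y19.2597 F2850
G01 X33.7413 Y19.2597 F2850
G01 X33.7413 Y37.8702 F2850
M5
G0 X0.0000 Y0.0000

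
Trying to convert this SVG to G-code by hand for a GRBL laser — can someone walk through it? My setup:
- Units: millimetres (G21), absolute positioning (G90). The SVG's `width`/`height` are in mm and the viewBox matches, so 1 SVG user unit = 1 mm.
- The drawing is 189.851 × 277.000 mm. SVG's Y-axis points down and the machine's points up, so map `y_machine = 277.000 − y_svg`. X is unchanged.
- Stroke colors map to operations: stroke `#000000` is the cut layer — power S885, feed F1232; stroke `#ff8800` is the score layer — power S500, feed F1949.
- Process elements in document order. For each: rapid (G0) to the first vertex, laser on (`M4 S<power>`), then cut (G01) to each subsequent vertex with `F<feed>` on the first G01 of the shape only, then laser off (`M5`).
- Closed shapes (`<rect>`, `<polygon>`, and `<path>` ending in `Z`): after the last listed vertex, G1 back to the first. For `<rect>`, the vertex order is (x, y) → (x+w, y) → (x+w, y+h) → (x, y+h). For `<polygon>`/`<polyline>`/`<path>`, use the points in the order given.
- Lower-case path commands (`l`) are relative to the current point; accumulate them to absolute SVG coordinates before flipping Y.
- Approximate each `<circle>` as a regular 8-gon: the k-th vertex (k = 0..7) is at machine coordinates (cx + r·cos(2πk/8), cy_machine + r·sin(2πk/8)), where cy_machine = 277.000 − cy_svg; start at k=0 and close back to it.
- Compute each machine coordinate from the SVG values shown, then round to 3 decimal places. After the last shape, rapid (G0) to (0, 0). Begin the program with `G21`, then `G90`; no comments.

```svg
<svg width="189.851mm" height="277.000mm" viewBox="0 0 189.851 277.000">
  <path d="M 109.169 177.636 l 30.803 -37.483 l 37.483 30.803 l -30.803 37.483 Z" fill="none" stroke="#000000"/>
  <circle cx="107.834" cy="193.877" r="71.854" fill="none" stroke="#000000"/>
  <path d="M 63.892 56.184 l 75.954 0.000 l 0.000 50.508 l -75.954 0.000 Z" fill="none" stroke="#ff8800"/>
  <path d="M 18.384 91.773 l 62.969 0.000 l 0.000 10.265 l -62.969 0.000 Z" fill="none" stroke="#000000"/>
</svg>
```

G21
G90
G0 X109.169 Y99.364
M4 S885
G01 X139.972 Y136.847 F1232
G01 X177.455 Y106.044
G01 X146.652 Y68.561
G01 X109.169 Y99.364
M5
G0 X179.688 Y83.123
M4 S885
G01 X158.642 Y133.931 F1232
G01 X107.834 Y154.977
G01 X57.026 Y133.931
G01 X35.980 Y83.123
G01 X57.026 Y32.315
G01 X107.834 Y11.269
G01 X158.642 Y32.315
G01 X179.688 Y83.123
M5
G0 X63.892 Y220.816
M4 S500
G01 X139.846 Y220.816 F1949
G01 X139.846 Y170.308
G01 X63.892 Y170.308
G01 X63.892 Y220.816
M5
G0 X18.384 Y185.227
M4 S885
G01 X81.353 Y185.227 F1232
G01 X81.353 Y174.962
G01 X18.384 Y174.962
G01 X18.384 Y185.227
M5
G0 X0.000 Y0.000

1 u = 1 mm; y_m = 277.000 − y.

[1] `<path>` regular polygon, #000000→cut S885 F1232: (109.169,99.364) → (139.972,136.847) → (177.455,106.044) → (146.652,68.561) → (109.169,99.364) (closed)

[2] `<circle>` circle, #000000→cut S885 F1232: (179.688,83.123) → (158.642,133.931) → (107.834,154.977) → (57.026,133.931) → (35.980,83.123) → (57.026,32.315) → (107.834,11.269) → (158.642,32.315) → (179.688,83.123) (closed)

[3] `<path>` rectangle, #ff8800→score S500 F1949: (63.892,220.816) → (139.846,220.816) → (139.846,170.308) → (63.892,170.308) → (63.892,220.816) (closed)

[4] `<path>` rectangle, #000000→cut S885 F1232: (18.384,185.227) → (81.353,185.227) → (81.353,174.962) → (18.384,174.962) → (18.384,185.227) (closed)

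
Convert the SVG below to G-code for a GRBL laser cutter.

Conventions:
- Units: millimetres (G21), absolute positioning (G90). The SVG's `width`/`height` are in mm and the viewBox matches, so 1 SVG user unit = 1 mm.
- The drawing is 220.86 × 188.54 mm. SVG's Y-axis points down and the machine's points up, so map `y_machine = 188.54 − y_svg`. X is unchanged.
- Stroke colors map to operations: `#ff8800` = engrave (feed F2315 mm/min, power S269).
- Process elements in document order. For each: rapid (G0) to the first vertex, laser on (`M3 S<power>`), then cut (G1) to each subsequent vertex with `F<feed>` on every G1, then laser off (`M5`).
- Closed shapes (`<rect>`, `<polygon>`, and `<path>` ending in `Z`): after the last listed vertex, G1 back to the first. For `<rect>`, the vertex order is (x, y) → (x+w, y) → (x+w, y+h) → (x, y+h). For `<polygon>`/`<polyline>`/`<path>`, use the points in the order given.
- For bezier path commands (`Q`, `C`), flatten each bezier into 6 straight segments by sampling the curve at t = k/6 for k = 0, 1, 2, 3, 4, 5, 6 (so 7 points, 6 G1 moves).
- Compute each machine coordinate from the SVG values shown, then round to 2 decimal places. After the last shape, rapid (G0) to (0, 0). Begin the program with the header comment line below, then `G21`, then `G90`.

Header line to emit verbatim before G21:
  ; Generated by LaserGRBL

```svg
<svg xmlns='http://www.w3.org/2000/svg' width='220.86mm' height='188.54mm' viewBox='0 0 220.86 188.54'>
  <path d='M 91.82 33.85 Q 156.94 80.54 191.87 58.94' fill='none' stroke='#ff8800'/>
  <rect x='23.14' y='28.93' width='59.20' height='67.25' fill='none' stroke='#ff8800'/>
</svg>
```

; Generated by LaserGRBL
G21
G90
G0 X91.82 Y154.69
M3 S269
G1 X112.69 Y141.02 F2315
G1 X131.88 Y131.15 F2315
G1 X149.39 Y125.07 F2315
G1 X165.23 Y122.79 F2315
G1 X179.39 Y124.30 F2315
G1 X191.87 Y129.60 F2315
M5
G0 X23.14 Y159.61
M3 S269
G1 X82.34 Y159.61 F2315
G1 X82.34 Y92.36 F2315
G1 X23.14 Y92.36 F2315
G1 X23.14 Y159.61 F2315
M5
G0 X0.00 Y0.00

viewBox `0 0 220.86 188.54` with mm width/height → 1 unit = 1 mm. Flip: y_m = 188.54 − y_svg.

**Shape 1** — `<path>` quadratic bezier, stroke `#ff8800` → engrave (S269, F2315). Control points (SVG): P0=(91.82,33.85), P1=(156.94,80.54), P2=(191.87,58.94); sampled at t=k/6. Machine vertices: (91.82,154.69) → (112.69,141.02) → (131.88,131.15) → (149.39,125.07) → (165.23,122.79) → (179.39,124.30) → (191.87,129.60). Open path.

**Shape 2** — `<rect>` rectangle, stroke `#ff8800` → engrave (S269, F2315). Machine vertices: (23.14,159.61) → (82.34,159.61) → (82.34,92.36) → (23.14,92.36) → (23.14,159.61). Closed: final G1 returns to the first vertex.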